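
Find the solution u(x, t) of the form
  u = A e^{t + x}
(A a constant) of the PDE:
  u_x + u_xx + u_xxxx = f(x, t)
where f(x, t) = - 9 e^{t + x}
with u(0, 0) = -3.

Substitute the ansatz u = A e^{t + x} into the left-hand side.
Derivatives of the ansatz:
  u_x = A e^{t} e^{x}
  u_xx = A e^{t} e^{x}
  u_xxxx = A e^{t} e^{x}
Term by term:
  u_x = A e^{t} e^{x}
  u_xx = A e^{t} e^{x}
  u_xxxx = A e^{t} e^{x}
So the left-hand side equals
  3 A e^{t} e^{x}
This must equal f(x, t) identically; expanded, f = - 9 e^{t} e^{x}.
Matching coefficients of the independent functions:
  [e^{t} e^{x}]:  3 A = -9
Solving: A = -3.
Check against the point condition:
  u(0, 0) = -3  ⟹  A = -3  ✓
Hence u(x, t) = - 3 e^{t + x}.

Answer: u(x, t) = - 3 e^{t + x}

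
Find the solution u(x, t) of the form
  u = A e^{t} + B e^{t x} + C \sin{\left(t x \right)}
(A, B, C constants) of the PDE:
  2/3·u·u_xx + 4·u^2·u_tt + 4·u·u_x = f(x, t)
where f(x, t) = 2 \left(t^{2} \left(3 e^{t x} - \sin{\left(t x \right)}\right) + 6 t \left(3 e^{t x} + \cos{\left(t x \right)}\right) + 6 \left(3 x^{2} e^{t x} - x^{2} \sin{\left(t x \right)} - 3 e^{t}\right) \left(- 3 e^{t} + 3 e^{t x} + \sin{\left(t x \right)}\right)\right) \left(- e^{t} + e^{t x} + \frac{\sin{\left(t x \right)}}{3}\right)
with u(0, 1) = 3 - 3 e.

Substitute the ansatz u = A e^{t} + B e^{t x} + C \sin{\left(t x \right)} into the left-hand side.
Derivatives of the ansatz:
  u_xx = B t^{2} e^{t x} - C t^{2} \sin{\left(t x \right)}
  u_tt = A e^{t} + B x^{2} e^{t x} - C x^{2} \sin{\left(t x \right)}
  u_x = B t e^{t x} + C t \cos{\left(t x \right)}
Term by term:
  2/3·u·u_xx = \frac{2 A B t^{2} e^{t} e^{t x}}{3} - \frac{2 A C t^{2} e^{t} \sin{\left(t x \right)}}{3} + \frac{2 B^{2} t^{2} e^{2 t x}}{3} - \frac{2 C^{2} t^{2} \sin^{2}{\left(t x \right)}}{3}
  4·u^2·u_tt = 4 A^{3} e^{3 t} + 4 A^{2} B x^{2} e^{2 t} e^{t x} + 8 A^{2} B e^{2 t} e^{t x} - 4 A^{2} C x^{2} e^{2 t} \sin{\left(t x \right)} + 8 A^{2} C e^{2 t} \sin{\left(t x \right)} + 8 A B^{2} x^{2} e^{t} e^{2 t x} + 4 A B^{2} e^{t} e^{2 t x} + 8 A B C e^{t} e^{t x} \sin{\left(t x \right)} - 8 A C^{2} x^{2} e^{t} \sin^{2}{\left(t x \right)} + 4 A C^{2} e^{t} \sin^{2}{\left(t x \right)} + 4 B^{3} x^{2} e^{3 t x} + 4 B^{2} C x^{2} e^{2 t x} \sin{\left(t x \right)} - 4 B C^{2} x^{2} e^{t x} \sin^{2}{\left(t x \right)} - 4 C^{3} x^{2} \sin^{3}{\left(t x \right)}
  4·u·u_x = 4 A B t e^{t} e^{t x} + 4 A C t e^{t} \cos{\left(t x \right)} + 4 B^{2} t e^{2 t x} + 4 B C t e^{t x} \sin{\left(t x \right)} + 4 B C t e^{t x} \cos{\left(t x \right)} + 4 C^{2} t \sin{\left(t x \right)} \cos{\left(t x \right)}
So the left-hand side equals
  4 A^{3} e^{3 t} + 4 A^{2} B x^{2} e^{2 t} e^{t x} + 8 A^{2} B e^{2 t} e^{t x} - 4 A^{2} C x^{2} e^{2 t} \sin{\left(t x \right)} + 8 A^{2} C e^{2 t} \sin{\left(t x \right)} + 8 A B^{2} x^{2} e^{t} e^{2 t x} + 4 A B^{2} e^{t} e^{2 t x} + 8 A B C e^{t} e^{t x} \sin{\left(t x \right)} + \frac{2 A B t^{2} e^{t} e^{t x}}{3} + 4 A B t e^{t} e^{t x} - 8 A C^{2} x^{2} e^{t} \sin^{2}{\left(t x \right)} + 4 A C^{2} e^{t} \sin^{2}{\left(t x \right)} - \frac{2 A C t^{2} e^{t} \sin{\left(t x \right)}}{3} + 4 A C t e^{t} \cos{\left(t x \right)} + 4 B^{3} x^{2} e^{3 t x} + 4 B^{2} C x^{2} e^{2 t x} \sin{\left(t x \right)} + \frac{2 B^{2} t^{2} e^{2 t x}}{3} + 4 B^{2} t e^{2 t x} - 4 B C^{2} x^{2} e^{t x} \sin^{2}{\left(t x \right)} + 4 B C t e^{t x} \sin{\left(t x \right)} + 4 B C t e^{t x} \cos{\left(t x \right)} - 4 C^{3} x^{2} \sin^{3}{\left(t x \right)} - \frac{2 C^{2} t^{2} \sin^{2}{\left(t x \right)}}{3} + 4 C^{2} t \sin{\left(t x \right)} \cos{\left(t x \right)}
This must equal f(x, t) identically; expanded, f = - 6 t^{2} e^{t} e^{t x} + 2 t^{2} e^{t} \sin{\left(t x \right)} + 6 t^{2} e^{2 t x} - \frac{2 t^{2} \sin^{2}{\left(t x \right)}}{3} - 36 t e^{t} e^{t x} - 12 t e^{t} \cos{\left(t x \right)} + 36 t e^{2 t x} + 12 t e^{t x} \sin{\left(t x \right)} + 12 t e^{t x} \cos{\left(t x \right)} + 4 t \sin{\left(t x \right)} \cos{\left(t x \right)} + 108 x^{2} e^{2 t} e^{t x} - 36 x^{2} e^{2 t} \sin{\left(t x \right)} - 216 x^{2} e^{t} e^{2 t x} + 24 x^{2} e^{t} \sin^{2}{\left(t x \right)} + 108 x^{2} e^{3 t x} + 36 x^{2} e^{2 t x} \sin{\left(t x \right)} - 12 x^{2} e^{t x} \sin^{2}{\left(t x \right)} - 4 x^{2} \sin^{3}{\left(t x \right)} - 108 e^{3 t} + 216 e^{2 t} e^{t x} + 72 e^{2 t} \sin{\left(t x \right)} - 108 e^{t} e^{2 t x} - 72 e^{t} e^{t x} \sin{\left(t x \right)} - 12 e^{t} \sin^{2}{\left(t x \right)}.
Matching coefficients of the independent functions:
(each divided by its leading coefficient; functions giving the same equation are listed together)
  [t e^{2 t x}, t^{2} e^{2 t x}]:  B^{2} - 9 = 0
  [t^{2} \sin^{2}{\left(t x \right)}, t \sin{\left(t x \right)} \cos{\left(t x \right)}]:  C^{2} - 1 = 0
  [x^{2} e^{3 t x}]:  B^{3} - 27 = 0
  [x^{2} \sin^{3}{\left(t x \right)}]:  C^{3} - 1 = 0
  [e^{t} e^{2 t x}, x^{2} e^{t} e^{2 t x}]:  A B^{2} + 27 = 0
  [e^{t} \sin^{2}{\left(t x \right)}, x^{2} e^{t} \sin^{2}{\left(t x \right)}]:  A C^{2} + 3 = 0
  [e^{2 t} e^{t x}, x^{2} e^{2 t} e^{t x}]:  A^{2} B - 27 = 0
  [e^{2 t} \sin{\left(t x \right)}, x^{2} e^{2 t} \sin{\left(t x \right)}]:  A^{2} C - 9 = 0
  [t e^{t} e^{t x}, t^{2} e^{t} e^{t x}]:  A B + 9 = 0
  [t e^{t} \cos{\left(t x \right)}, t^{2} e^{t} \sin{\left(t x \right)}]:  A C + 3 = 0
  [t e^{t x} \sin{\left(t x \right)}, t e^{t x} \cos{\left(t x \right)}]:  B C - 3 = 0
  [x^{2} e^{t x} \sin^{2}{\left(t x \right)}]:  B C^{2} - 3 = 0
  [x^{2} e^{2 t x} \sin{\left(t x \right)}]:  B^{2} C - 9 = 0
  [e^{t} e^{t x} \sin{\left(t x \right)}]:  A B C + 9 = 0
  [e^{3 t}]:  A^{3} + 27 = 0
Solving: A = -3, B = 3, C = 1.
Check against the point condition:
  u(0, 1) = 3 - 3 e  ⟹  e A + B = 3 - 3 e  ✓
Hence u(x, t) = - 3 e^{t} + 3 e^{t x} + \sin{\left(t x \right)}.

Answer: u(x, t) = - 3 e^{t} + 3 e^{t x} + \sin{\left(t x \right)}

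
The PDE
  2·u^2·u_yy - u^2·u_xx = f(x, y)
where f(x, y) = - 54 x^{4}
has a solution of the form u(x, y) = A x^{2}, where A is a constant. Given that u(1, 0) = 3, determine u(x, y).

Substitute the ansatz u = A x^{2} into the left-hand side.
Derivatives of the ansatz:
  u_yy = 0
  u_xx = 2 A
Term by term:
  2·u^2·u_yy = 0
  -u^2·u_xx = - 2 A^{3} x^{4}
So the left-hand side equals
  - 2 A^{3} x^{4}
This must equal f(x, y) = - 54 x^{4} identically.
Matching coefficients of the independent functions:
  [x^{4}]:  - 2 A^{3} = -54
Solving: A = 3.
Check against the point condition:
  u(1, 0) = 3  ⟹  A = 3  ✓
Hence u(x, y) = 3 x^{2}.

Answer: u(x, y) = 3 x^{2}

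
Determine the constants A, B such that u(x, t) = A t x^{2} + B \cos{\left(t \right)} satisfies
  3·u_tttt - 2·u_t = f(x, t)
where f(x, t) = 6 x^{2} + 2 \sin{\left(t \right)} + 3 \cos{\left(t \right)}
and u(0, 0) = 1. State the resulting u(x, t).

Answer: u(x, t) = - 3 t x^{2} + \cos{\left(t \right)}

Derivation:
Substitute the ansatz u = A t x^{2} + B \cos{\left(t \right)} into the left-hand side.
Derivatives of the ansatz:
  u_tttt = B \cos{\left(t \right)}
  u_t = A x^{2} - B \sin{\left(t \right)}
Term by term:
  3·u_tttt = 3 B \cos{\left(t \right)}
  -2·u_t = - 2 A x^{2} + 2 B \sin{\left(t \right)}
So the left-hand side equals
  - 2 A x^{2} + 2 B \sin{\left(t \right)} + 3 B \cos{\left(t \right)}
This must equal f(x, t) = 6 x^{2} + 2 \sin{\left(t \right)} + 3 \cos{\left(t \right)} identically.
Matching coefficients of the independent functions:
  [x^{2}]:  - 2 A = 6
  [\sin{\left(t \right)}]:  2 B = 2
  [\cos{\left(t \right)}]:  3 B = 3
Solving: A = -3, B = 1.
Check against the point condition:
  u(0, 0) = 1  ⟹  B = 1  ✓
Hence u(x, t) = - 3 t x^{2} + \cos{\left(t \right)}.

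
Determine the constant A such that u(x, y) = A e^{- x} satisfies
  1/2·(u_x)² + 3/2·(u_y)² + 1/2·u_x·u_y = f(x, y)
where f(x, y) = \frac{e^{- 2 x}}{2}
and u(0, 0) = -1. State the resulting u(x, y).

Substitute the ansatz u = A e^{- x} into the left-hand side.
Derivatives of the ansatz:
  u_x = - A e^{- x}
  u_y = 0
Term by term:
  1/2·(u_x)² = \frac{A^{2} e^{- 2 x}}{2}
  3/2·(u_y)² = 0
  1/2·u_x·u_y = 0
So the left-hand side equals
  \frac{A^{2} e^{- 2 x}}{2}
This must equal f(x, y) = \frac{e^{- 2 x}}{2} identically.
Matching coefficients of the independent functions:
  [e^{- 2 x}]:  \frac{A^{2}}{2} = \frac{1}{2}
These equations allow (A) = (-1) or (1).
Impose the point condition(s):
  u(0, 0) = -1  ⟹  A = -1
Only A = -1 satisfies everything.
Hence u(x, y) = - e^{- x}.

Answer: u(x, y) = - e^{- x}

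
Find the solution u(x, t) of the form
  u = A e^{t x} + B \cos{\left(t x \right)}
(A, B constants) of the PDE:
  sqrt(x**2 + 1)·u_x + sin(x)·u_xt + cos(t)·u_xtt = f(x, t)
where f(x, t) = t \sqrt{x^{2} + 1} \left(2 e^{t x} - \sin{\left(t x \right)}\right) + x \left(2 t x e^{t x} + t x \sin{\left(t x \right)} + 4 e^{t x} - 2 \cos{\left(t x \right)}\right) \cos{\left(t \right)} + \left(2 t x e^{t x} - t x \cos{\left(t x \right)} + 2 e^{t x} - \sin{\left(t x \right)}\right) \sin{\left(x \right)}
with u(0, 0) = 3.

Answer: u(x, t) = 2 e^{t x} + \cos{\left(t x \right)}

Derivation:
Substitute the ansatz u = A e^{t x} + B \cos{\left(t x \right)} into the left-hand side.
Derivatives of the ansatz:
  u_x = A t e^{t x} - B t \sin{\left(t x \right)}
  u_xt = A t x e^{t x} + A e^{t x} - B t x \cos{\left(t x \right)} - B \sin{\left(t x \right)}
  u_xtt = A t x^{2} e^{t x} + 2 A x e^{t x} + B t x^{2} \sin{\left(t x \right)} - 2 B x \cos{\left(t x \right)}
Term by term:
  sqrt(x**2 + 1)·u_x = A t \sqrt{x^{2} + 1} e^{t x} - B t \sqrt{x^{2} + 1} \sin{\left(t x \right)}
  sin(x)·u_xt = A t x e^{t x} \sin{\left(x \right)} + A e^{t x} \sin{\left(x \right)} - B t x \sin{\left(x \right)} \cos{\left(t x \right)} - B \sin{\left(x \right)} \sin{\left(t x \right)}
  cos(t)·u_xtt = A t x^{2} e^{t x} \cos{\left(t \right)} + 2 A x e^{t x} \cos{\left(t \right)} + B t x^{2} \sin{\left(t x \right)} \cos{\left(t \right)} - 2 B x \cos{\left(t \right)} \cos{\left(t x \right)}
So the left-hand side equals
  A t x^{2} e^{t x} \cos{\left(t \right)} + A t x e^{t x} \sin{\left(x \right)} + A t \sqrt{x^{2} + 1} e^{t x} + 2 A x e^{t x} \cos{\left(t \right)} + A e^{t x} \sin{\left(x \right)} + B t x^{2} \sin{\left(t x \right)} \cos{\left(t \right)} - B t x \sin{\left(x \right)} \cos{\left(t x \right)} - B t \sqrt{x^{2} + 1} \sin{\left(t x \right)} - 2 B x \cos{\left(t \right)} \cos{\left(t x \right)} - B \sin{\left(x \right)} \sin{\left(t x \right)}
This must equal f(x, t) identically; expanded, f = 2 t x^{2} e^{t x} \cos{\left(t \right)} + t x^{2} \sin{\left(t x \right)} \cos{\left(t \right)} + 2 t x e^{t x} \sin{\left(x \right)} - t x \sin{\left(x \right)} \cos{\left(t x \right)} + 2 t \sqrt{x^{2} + 1} e^{t x} - t \sqrt{x^{2} + 1} \sin{\left(t x \right)} + 4 x e^{t x} \cos{\left(t \right)} - 2 x \cos{\left(t \right)} \cos{\left(t x \right)} + 2 e^{t x} \sin{\left(x \right)} - \sin{\left(x \right)} \sin{\left(t x \right)}.
Matching coefficients of the independent functions:
  [e^{t x} \sin{\left(x \right)}, t \sqrt{x^{2} + 1} e^{t x}, t x e^{t x} \sin{\left(x \right)}, t x^{2} e^{t x} \cos{\left(t \right)}]:  A = 2
  [\sin{\left(x \right)} \sin{\left(t x \right)}, t \sqrt{x^{2} + 1} \sin{\left(t x \right)}, t x \sin{\left(x \right)} \cos{\left(t x \right)}]:  - B = -1
  [x e^{t x} \cos{\left(t \right)}]:  2 A = 4
  [x \cos{\left(t \right)} \cos{\left(t x \right)}]:  - 2 B = -2
  [t x^{2} \sin{\left(t x \right)} \cos{\left(t \right)}]:  B = 1
Solving: A = 2, B = 1.
Check against the point condition:
  u(0, 0) = 3  ⟹  A + B = 3  ✓
Hence u(x, t) = 2 e^{t x} + \cos{\left(t x \right)}.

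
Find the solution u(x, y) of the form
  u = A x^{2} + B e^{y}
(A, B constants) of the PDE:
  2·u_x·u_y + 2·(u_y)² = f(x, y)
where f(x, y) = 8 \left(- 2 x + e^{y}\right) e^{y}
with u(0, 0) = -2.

Substitute the ansatz u = A x^{2} + B e^{y} into the left-hand side.
Derivatives of the ansatz:
  u_x = 2 A x
  u_y = B e^{y}
Term by term:
  2·u_x·u_y = 4 A B x e^{y}
  2·(u_y)² = 2 B^{2} e^{2 y}
So the left-hand side equals
  4 A B x e^{y} + 2 B^{2} e^{2 y}
This must equal f(x, y) identically; expanded, f = - 16 x e^{y} + 8 e^{2 y}.
Matching coefficients of the independent functions:
  [x e^{y}]:  4 A B = -16
  [e^{2 y}]:  2 B^{2} = 8
These equations allow (A, B) = (-2, 2) or (2, -2).
Impose the point condition(s):
  u(0, 0) = -2  ⟹  B = -2
Only A = 2, B = -2 satisfies everything.
Hence u(x, y) = 2 x^{2} - 2 e^{y}.

Answer: u(x, y) = 2 x^{2} - 2 e^{y}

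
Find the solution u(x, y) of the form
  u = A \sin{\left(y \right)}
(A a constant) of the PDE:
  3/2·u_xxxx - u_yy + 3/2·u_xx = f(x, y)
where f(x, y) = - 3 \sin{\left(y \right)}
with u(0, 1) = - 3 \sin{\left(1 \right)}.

Answer: u(x, y) = - 3 \sin{\left(y \right)}

Derivation:
Substitute the ansatz u = A \sin{\left(y \right)} into the left-hand side.
Derivatives of the ansatz:
  u_xxxx = 0
  u_yy = - A \sin{\left(y \right)}
  u_xx = 0
Term by term:
  3/2·u_xxxx = 0
  -u_yy = A \sin{\left(y \right)}
  3/2·u_xx = 0
So the left-hand side equals
  A \sin{\left(y \right)}
This must equal f(x, y) = - 3 \sin{\left(y \right)} identically.
Matching coefficients of the independent functions:
  [\sin{\left(y \right)}]:  A = -3
Solving: A = -3.
Check against the point condition:
  u(0, 1) = - 3 \sin{\left(1 \right)}  ⟹  A \sin{\left(1 \right)} = - 3 \sin{\left(1 \right)}  ✓
Hence u(x, y) = - 3 \sin{\left(y \right)}.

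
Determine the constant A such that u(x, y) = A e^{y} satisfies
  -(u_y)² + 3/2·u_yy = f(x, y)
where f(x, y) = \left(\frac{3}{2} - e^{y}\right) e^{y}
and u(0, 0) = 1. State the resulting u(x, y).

Substitute the ansatz u = A e^{y} into the left-hand side.
Derivatives of the ansatz:
  u_y = A e^{y}
  u_yy = A e^{y}
Term by term:
  -(u_y)² = - A^{2} e^{2 y}
  3/2·u_yy = \frac{3 A e^{y}}{2}
So the left-hand side equals
  - A^{2} e^{2 y} + \frac{3 A e^{y}}{2}
This must equal f(x, y) identically; expanded, f = - e^{2 y} + \frac{3 e^{y}}{2}.
Matching coefficients of the independent functions:
  [e^{y}]:  \frac{3 A}{2} = \frac{3}{2}
  [e^{2 y}]:  - A^{2} = -1
Solving: A = 1.
Check against the point condition:
  u(0, 0) = 1  ⟹  A = 1  ✓
Hence u(x, y) = e^{y}.

Answer: u(x, y) = e^{y}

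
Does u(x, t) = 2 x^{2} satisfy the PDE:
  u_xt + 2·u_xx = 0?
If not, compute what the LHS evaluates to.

Answer: No, the LHS evaluates to 8

Derivation:
Evaluate each term of the left-hand side for u = 2 x^{2}.
Derivatives:
  u_xt = 0
  u_xx = 4
Terms:
  u_xt = 0
  2·u_xx = 8
Sum: LHS = 8
Given right-hand side: 0. Difference LHS − RHS = 8 ≠ 0, so u is not a solution.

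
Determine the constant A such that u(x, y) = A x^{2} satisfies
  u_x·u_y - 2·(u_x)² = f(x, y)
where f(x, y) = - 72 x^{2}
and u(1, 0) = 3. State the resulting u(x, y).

Answer: u(x, y) = 3 x^{2}

Derivation:
Substitute the ansatz u = A x^{2} into the left-hand side.
Derivatives of the ansatz:
  u_x = 2 A x
  u_y = 0
Term by term:
  u_x·u_y = 0
  -2·(u_x)² = - 8 A^{2} x^{2}
So the left-hand side equals
  - 8 A^{2} x^{2}
This must equal f(x, y) = - 72 x^{2} identically.
Matching coefficients of the independent functions:
  [x^{2}]:  - 8 A^{2} = -72
These equations allow (A) = (-3) or (3).
Impose the point condition(s):
  u(1, 0) = 3  ⟹  A = 3
Only A = 3 satisfies everything.
Hence u(x, y) = 3 x^{2}.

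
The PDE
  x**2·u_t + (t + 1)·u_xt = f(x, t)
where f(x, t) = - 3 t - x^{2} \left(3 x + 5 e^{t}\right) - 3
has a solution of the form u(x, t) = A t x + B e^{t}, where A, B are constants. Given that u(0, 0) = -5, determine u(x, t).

Substitute the ansatz u = A t x + B e^{t} into the left-hand side.
Derivatives of the ansatz:
  u_t = A x + B e^{t}
  u_xt = A
Term by term:
  x**2·u_t = A x^{3} + B x^{2} e^{t}
  (t + 1)·u_xt = A t + A
So the left-hand side equals
  A t + A x^{3} + A + B x^{2} e^{t}
This must equal f(x, t) identically; expanded, f = - 3 t - 3 x^{3} - 5 x^{2} e^{t} - 3.
Matching coefficients of the independent functions:
  [constant term, t, x^{3}]:  A = -3
  [x^{2} e^{t}]:  B = -5
Solving: A = -3, B = -5.
Check against the point condition:
  u(0, 0) = -5  ⟹  B = -5  ✓
Hence u(x, t) = - 3 t x - 5 e^{t}.

Answer: u(x, t) = - 3 t x - 5 e^{t}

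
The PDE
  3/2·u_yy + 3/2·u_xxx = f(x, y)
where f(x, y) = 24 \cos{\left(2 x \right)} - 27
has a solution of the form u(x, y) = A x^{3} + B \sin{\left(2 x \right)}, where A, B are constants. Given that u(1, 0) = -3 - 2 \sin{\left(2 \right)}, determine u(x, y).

Substitute the ansatz u = A x^{3} + B \sin{\left(2 x \right)} into the left-hand side.
Derivatives of the ansatz:
  u_yy = 0
  u_xxx = 6 A - 8 B \cos{\left(2 x \right)}
Term by term:
  3/2·u_yy = 0
  3/2·u_xxx = 9 A - 12 B \cos{\left(2 x \right)}
So the left-hand side equals
  9 A - 12 B \cos{\left(2 x \right)}
This must equal f(x, y) = 24 \cos{\left(2 x \right)} - 27 identically.
Matching coefficients of the independent functions:
  [constant term]:  9 A = -27
  [\cos{\left(2 x \right)}]:  - 12 B = 24
Solving: A = -3, B = -2.
Check against the point condition:
  u(1, 0) = -3 - 2 \sin{\left(2 \right)}  ⟹  A + B \sin{\left(2 \right)} = -3 - 2 \sin{\left(2 \right)}  ✓
Hence u(x, y) = - 3 x^{3} - 2 \sin{\left(2 x \right)}.

Answer: u(x, y) = - 3 x^{3} - 2 \sin{\left(2 x \right)}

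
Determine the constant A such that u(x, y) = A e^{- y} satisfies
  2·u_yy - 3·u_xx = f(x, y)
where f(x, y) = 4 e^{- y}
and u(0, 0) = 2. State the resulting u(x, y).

Substitute the ansatz u = A e^{- y} into the left-hand side.
Derivatives of the ansatz:
  u_yy = A e^{- y}
  u_xx = 0
Term by term:
  2·u_yy = 2 A e^{- y}
  -3·u_xx = 0
So the left-hand side equals
  2 A e^{- y}
This must equal f(x, y) = 4 e^{- y} identically.
Matching coefficients of the independent functions:
  [e^{- y}]:  2 A = 4
Solving: A = 2.
Check against the point condition:
  u(0, 0) = 2  ⟹  A = 2  ✓
Hence u(x, y) = 2 e^{- y}.

Answer: u(x, y) = 2 e^{- y}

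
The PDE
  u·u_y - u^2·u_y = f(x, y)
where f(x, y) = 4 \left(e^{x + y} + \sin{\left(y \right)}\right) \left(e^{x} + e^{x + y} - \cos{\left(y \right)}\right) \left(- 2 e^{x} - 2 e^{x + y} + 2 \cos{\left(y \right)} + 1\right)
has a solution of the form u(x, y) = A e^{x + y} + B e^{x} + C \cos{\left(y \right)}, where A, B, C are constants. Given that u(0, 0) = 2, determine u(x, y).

Answer: u(x, y) = 2 e^{x} + 2 e^{x + y} - 2 \cos{\left(y \right)}

Derivation:
Substitute the ansatz u = A e^{x + y} + B e^{x} + C \cos{\left(y \right)} into the left-hand side.
Derivatives of the ansatz:
  u_y = A e^{x} e^{y} - C \sin{\left(y \right)}
Term by term:
  u·u_y = A^{2} e^{2 x} e^{2 y} + A B e^{2 x} e^{y} - A C e^{x} e^{y} \sin{\left(y \right)} + A C e^{x} e^{y} \cos{\left(y \right)} - B C e^{x} \sin{\left(y \right)} - C^{2} \sin{\left(y \right)} \cos{\left(y \right)}
  -u^2·u_y = - A^{3} e^{3 x} e^{3 y} - 2 A^{2} B e^{3 x} e^{2 y} + A^{2} C e^{2 x} e^{2 y} \sin{\left(y \right)} - 2 A^{2} C e^{2 x} e^{2 y} \cos{\left(y \right)} - A B^{2} e^{3 x} e^{y} + 2 A B C e^{2 x} e^{y} \sin{\left(y \right)} - 2 A B C e^{2 x} e^{y} \cos{\left(y \right)} + 2 A C^{2} e^{x} e^{y} \sin{\left(y \right)} \cos{\left(y \right)} - A C^{2} e^{x} e^{y} \cos^{2}{\left(y \right)} + B^{2} C e^{2 x} \sin{\left(y \right)} + 2 B C^{2} e^{x} \sin{\left(y \right)} \cos{\left(y \right)} + C^{3} \sin{\left(y \right)} \cos^{2}{\left(y \right)}
So the left-hand side equals
  - A^{3} e^{3 x} e^{3 y} - 2 A^{2} B e^{3 x} e^{2 y} + A^{2} C e^{2 x} e^{2 y} \sin{\left(y \right)} - 2 A^{2} C e^{2 x} e^{2 y} \cos{\left(y \right)} + A^{2} e^{2 x} e^{2 y} - A B^{2} e^{3 x} e^{y} + 2 A B C e^{2 x} e^{y} \sin{\left(y \right)} - 2 A B C e^{2 x} e^{y} \cos{\left(y \right)} + A B e^{2 x} e^{y} + 2 A C^{2} e^{x} e^{y} \sin{\left(y \right)} \cos{\left(y \right)} - A C^{2} e^{x} e^{y} \cos^{2}{\left(y \right)} - A C e^{x} e^{y} \sin{\left(y \right)} + A C e^{x} e^{y} \cos{\left(y \right)} + B^{2} C e^{2 x} \sin{\left(y \right)} + 2 B C^{2} e^{x} \sin{\left(y \right)} \cos{\left(y \right)} - B C e^{x} \sin{\left(y \right)} + C^{3} \sin{\left(y \right)} \cos^{2}{\left(y \right)} - C^{2} \sin{\left(y \right)} \cos{\left(y \right)}
This must equal f(x, y) identically; expanded, f = - 8 e^{3 x} e^{3 y} - 16 e^{3 x} e^{2 y} - 8 e^{3 x} e^{y} - 8 e^{2 x} e^{2 y} \sin{\left(y \right)} + 16 e^{2 x} e^{2 y} \cos{\left(y \right)} + 4 e^{2 x} e^{2 y} - 16 e^{2 x} e^{y} \sin{\left(y \right)} + 16 e^{2 x} e^{y} \cos{\left(y \right)} + 4 e^{2 x} e^{y} - 8 e^{2 x} \sin{\left(y \right)} + 16 e^{x} e^{y} \sin{\left(y \right)} \cos{\left(y \right)} + 4 e^{x} e^{y} \sin{\left(y \right)} - 8 e^{x} e^{y} \cos^{2}{\left(y \right)} - 4 e^{x} e^{y} \cos{\left(y \right)} + 16 e^{x} \sin{\left(y \right)} \cos{\left(y \right)} + 4 e^{x} \sin{\left(y \right)} - 8 \sin{\left(y \right)} \cos^{2}{\left(y \right)} - 4 \sin{\left(y \right)} \cos{\left(y \right)}.
Matching coefficients of the independent functions:
(each divided by its leading coefficient; functions giving the same equation are listed together)
  [e^{x} \sin{\left(y \right)}]:  B C + 4 = 0
  [e^{2 x} e^{y}]:  A B - 4 = 0
  [e^{2 x} e^{2 y}]:  A^{2} - 4 = 0
  [e^{2 x} \sin{\left(y \right)}]:  B^{2} C + 8 = 0
  [e^{3 x} e^{y}]:  A B^{2} - 8 = 0
  [e^{3 x} e^{2 y}]:  A^{2} B - 8 = 0
  [e^{3 x} e^{3 y}]:  A^{3} - 8 = 0
  [\sin{\left(y \right)} \cos{\left(y \right)}]:  C^{2} - 4 = 0
  [\sin{\left(y \right)} \cos^{2}{\left(y \right)}]:  C^{3} + 8 = 0
  [e^{x} e^{y} \sin{\left(y \right)}, e^{x} e^{y} \cos{\left(y \right)}]:  A C + 4 = 0
  [e^{x} e^{y} \cos^{2}{\left(y \right)}, e^{x} e^{y} \sin{\left(y \right)} \cos{\left(y \right)}]:  A C^{2} - 8 = 0
  [e^{x} \sin{\left(y \right)} \cos{\left(y \right)}]:  B C^{2} - 8 = 0
  [e^{2 x} e^{y} \sin{\left(y \right)}, e^{2 x} e^{y} \cos{\left(y \right)}]:  A B C + 8 = 0
  [e^{2 x} e^{2 y} \sin{\left(y \right)}, e^{2 x} e^{2 y} \cos{\left(y \right)}]:  A^{2} C + 8 = 0
Solving: A = 2, B = 2, C = -2.
Check against the point condition:
  u(0, 0) = 2  ⟹  A + B + C = 2  ✓
Hence u(x, y) = 2 e^{x} + 2 e^{x + y} - 2 \cos{\left(y \right)}.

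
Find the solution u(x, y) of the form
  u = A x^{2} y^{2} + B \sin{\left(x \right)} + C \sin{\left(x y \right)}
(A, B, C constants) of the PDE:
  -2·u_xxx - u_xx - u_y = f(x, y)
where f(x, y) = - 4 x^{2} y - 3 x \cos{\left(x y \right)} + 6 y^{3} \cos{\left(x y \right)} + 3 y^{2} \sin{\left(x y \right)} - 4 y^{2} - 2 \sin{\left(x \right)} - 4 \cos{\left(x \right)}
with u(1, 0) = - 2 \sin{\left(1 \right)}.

Substitute the ansatz u = A x^{2} y^{2} + B \sin{\left(x \right)} + C \sin{\left(x y \right)} into the left-hand side.
Derivatives of the ansatz:
  u_xxx = - B \cos{\left(x \right)} - C y^{3} \cos{\left(x y \right)}
  u_xx = 2 A y^{2} - B \sin{\left(x \right)} - C y^{2} \sin{\left(x y \right)}
  u_y = 2 A x^{2} y + C x \cos{\left(x y \right)}
Term by term:
  -2·u_xxx = 2 B \cos{\left(x \right)} + 2 C y^{3} \cos{\left(x y \right)}
  -u_xx = - 2 A y^{2} + B \sin{\left(x \right)} + C y^{2} \sin{\left(x y \right)}
  -u_y = - 2 A x^{2} y - C x \cos{\left(x y \right)}
So the left-hand side equals
  - 2 A x^{2} y - 2 A y^{2} + B \sin{\left(x \right)} + 2 B \cos{\left(x \right)} - C x \cos{\left(x y \right)} + 2 C y^{3} \cos{\left(x y \right)} + C y^{2} \sin{\left(x y \right)}
This must equal f(x, y) = - 4 x^{2} y - 3 x \cos{\left(x y \right)} + 6 y^{3} \cos{\left(x y \right)} + 3 y^{2} \sin{\left(x y \right)} - 4 y^{2} - 2 \sin{\left(x \right)} - 4 \cos{\left(x \right)} identically.
Matching coefficients of the independent functions:
  [y^{2}, x^{2} y]:  - 2 A = -4
  [x \cos{\left(x y \right)}]:  - C = -3
  [y^{2} \sin{\left(x y \right)}]:  C = 3
  [y^{3} \cos{\left(x y \right)}]:  2 C = 6
  [\sin{\left(x \right)}]:  B = -2
  [\cos{\left(x \right)}]:  2 B = -4
Solving: A = 2, B = -2, C = 3.
Check against the point condition:
  u(1, 0) = - 2 \sin{\left(1 \right)}  ⟹  B \sin{\left(1 \right)} = - 2 \sin{\left(1 \right)}  ✓
Hence u(x, y) = 2 x^{2} y^{2} - 2 \sin{\left(x \right)} + 3 \sin{\left(x y \right)}.

Answer: u(x, y) = 2 x^{2} y^{2} - 2 \sin{\left(x \right)} + 3 \sin{\left(x y \right)}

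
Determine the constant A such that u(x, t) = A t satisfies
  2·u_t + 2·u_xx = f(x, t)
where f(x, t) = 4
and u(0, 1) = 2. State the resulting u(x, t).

Substitute the ansatz u = A t into the left-hand side.
Derivatives of the ansatz:
  u_t = A
  u_xx = 0
Term by term:
  2·u_t = 2 A
  2·u_xx = 0
So the left-hand side equals
  2 A
This must equal f(x, t) = 4 identically.
Matching coefficients of the independent functions:
  [constant term]:  2 A = 4
Solving: A = 2.
Check against the point condition:
  u(0, 1) = 2  ⟹  A = 2  ✓
Hence u(x, t) = 2 t.

Answer: u(x, t) = 2 t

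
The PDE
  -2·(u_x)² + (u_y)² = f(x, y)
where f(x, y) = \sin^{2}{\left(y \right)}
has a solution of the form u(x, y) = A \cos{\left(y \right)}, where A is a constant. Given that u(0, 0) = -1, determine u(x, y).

Substitute the ansatz u = A \cos{\left(y \right)} into the left-hand side.
Derivatives of the ansatz:
  u_x = 0
  u_y = - A \sin{\left(y \right)}
Term by term:
  -2·(u_x)² = 0
  (u_y)² = A^{2} \sin^{2}{\left(y \right)}
So the left-hand side equals
  A^{2} \sin^{2}{\left(y \right)}
This must equal f(x, y) = \sin^{2}{\left(y \right)} identically.
Matching coefficients of the independent functions:
  [\sin^{2}{\left(y \right)}]:  A^{2} = 1
These equations allow (A) = (-1) or (1).
Impose the point condition(s):
  u(0, 0) = -1  ⟹  A = -1
Only A = -1 satisfies everything.
Hence u(x, y) = - \cos{\left(y \right)}.

Answer: u(x, y) = - \cos{\left(y \right)}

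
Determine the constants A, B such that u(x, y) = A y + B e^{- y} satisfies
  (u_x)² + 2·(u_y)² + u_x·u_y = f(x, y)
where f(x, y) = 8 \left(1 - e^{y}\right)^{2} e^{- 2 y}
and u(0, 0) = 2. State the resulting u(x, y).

Substitute the ansatz u = A y + B e^{- y} into the left-hand side.
Derivatives of the ansatz:
  u_x = 0
  u_y = A - B e^{- y}
Term by term:
  (u_x)² = 0
  2·(u_y)² = 2 A^{2} - 4 A B e^{- y} + 2 B^{2} e^{- 2 y}
  u_x·u_y = 0
So the left-hand side equals
  2 A^{2} - 4 A B e^{- y} + 2 B^{2} e^{- 2 y}
This must equal f(x, y) identically; expanded, f = 8 - 16 e^{- y} + 8 e^{- 2 y}.
Matching coefficients of the independent functions:
  [constant term]:  2 A^{2} = 8
  [e^{- 2 y}]:  2 B^{2} = 8
  [e^{- y}]:  - 4 A B = -16
These equations allow (A, B) = (-2, -2) or (2, 2).
Impose the point condition(s):
  u(0, 0) = 2  ⟹  B = 2
Only A = 2, B = 2 satisfies everything.
Hence u(x, y) = 2 y + 2 e^{- y}.

Answer: u(x, y) = 2 y + 2 e^{- y}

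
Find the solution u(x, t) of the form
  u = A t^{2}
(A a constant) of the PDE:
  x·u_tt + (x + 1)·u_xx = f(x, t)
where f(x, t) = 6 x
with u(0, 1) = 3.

Substitute the ansatz u = A t^{2} into the left-hand side.
Derivatives of the ansatz:
  u_tt = 2 A
  u_xx = 0
Term by term:
  x·u_tt = 2 A x
  (x + 1)·u_xx = 0
So the left-hand side equals
  2 A x
This must equal f(x, t) = 6 x identically.
Matching coefficients of the independent functions:
  [x]:  2 A = 6
Solving: A = 3.
Check against the point condition:
  u(0, 1) = 3  ⟹  A = 3  ✓
Hence u(x, t) = 3 t^{2}.

Answer: u(x, t) = 3 t^{2}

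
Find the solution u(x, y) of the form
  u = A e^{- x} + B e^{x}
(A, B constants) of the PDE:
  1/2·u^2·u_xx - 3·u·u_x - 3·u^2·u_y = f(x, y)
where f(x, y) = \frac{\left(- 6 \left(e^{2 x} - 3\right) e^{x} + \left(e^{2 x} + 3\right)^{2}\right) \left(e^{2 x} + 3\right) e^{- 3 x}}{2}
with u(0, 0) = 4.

Answer: u(x, y) = e^{x} + 3 e^{- x}

Derivation:
Substitute the ansatz u = A e^{- x} + B e^{x} into the left-hand side.
Derivatives of the ansatz:
  u_xx = A e^{- x} + B e^{x}
  u_x = - A e^{- x} + B e^{x}
  u_y = 0
Term by term:
  1/2·u^2·u_xx = \frac{A^{3} e^{- 3 x}}{2} + \frac{3 A^{2} B e^{- x}}{2} + \frac{3 A B^{2} e^{x}}{2} + \frac{B^{3} e^{3 x}}{2}
  -3·u·u_x = 3 A^{2} e^{- 2 x} - 3 B^{2} e^{2 x}
  -3·u^2·u_y = 0
So the left-hand side equals
  \frac{A^{3} e^{- 3 x}}{2} + \frac{3 A^{2} B e^{- x}}{2} + 3 A^{2} e^{- 2 x} + \frac{3 A B^{2} e^{x}}{2} + \frac{B^{3} e^{3 x}}{2} - 3 B^{2} e^{2 x}
This must equal f(x, y) identically; expanded, f = \frac{e^{3 x}}{2} - 3 e^{2 x} + \frac{9 e^{x}}{2} + \frac{27 e^{- x}}{2} + 27 e^{- 2 x} + \frac{27 e^{- 3 x}}{2}.
Matching coefficients of the independent functions:
  [e^{- 3 x}]:  \frac{A^{3}}{2} = \frac{27}{2}
  [e^{- 2 x}]:  3 A^{2} = 27
  [e^{- x}]:  \frac{3 A^{2} B}{2} = \frac{27}{2}
  [e^{x}]:  \frac{3 A B^{2}}{2} = \frac{9}{2}
  [e^{2 x}]:  - 3 B^{2} = -3
  [e^{3 x}]:  \frac{B^{3}}{2} = \frac{1}{2}
Solving: A = 3, B = 1.
Check against the point condition:
  u(0, 0) = 4  ⟹  A + B = 4  ✓
Hence u(x, y) = e^{x} + 3 e^{- x}.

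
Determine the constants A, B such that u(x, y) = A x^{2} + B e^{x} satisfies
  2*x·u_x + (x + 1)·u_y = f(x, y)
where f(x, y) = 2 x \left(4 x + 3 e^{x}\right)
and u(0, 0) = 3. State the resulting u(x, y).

Answer: u(x, y) = 2 x^{2} + 3 e^{x}

Derivation:
Substitute the ansatz u = A x^{2} + B e^{x} into the left-hand side.
Derivatives of the ansatz:
  u_x = 2 A x + B e^{x}
  u_y = 0
Term by term:
  2*x·u_x = 4 A x^{2} + 2 B x e^{x}
  (x + 1)·u_y = 0
So the left-hand side equals
  4 A x^{2} + 2 B x e^{x}
This must equal f(x, y) identically; expanded, f = 8 x^{2} + 6 x e^{x}.
Matching coefficients of the independent functions:
  [x^{2}]:  4 A = 8
  [x e^{x}]:  2 B = 6
Solving: A = 2, B = 3.
Check against the point condition:
  u(0, 0) = 3  ⟹  B = 3  ✓
Hence u(x, y) = 2 x^{2} + 3 e^{x}.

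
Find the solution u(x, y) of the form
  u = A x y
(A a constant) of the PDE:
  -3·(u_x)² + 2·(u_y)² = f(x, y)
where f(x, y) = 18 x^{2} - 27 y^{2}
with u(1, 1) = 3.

Substitute the ansatz u = A x y into the left-hand side.
Derivatives of the ansatz:
  u_x = A y
  u_y = A x
Term by term:
  -3·(u_x)² = - 3 A^{2} y^{2}
  2·(u_y)² = 2 A^{2} x^{2}
So the left-hand side equals
  2 A^{2} x^{2} - 3 A^{2} y^{2}
This must equal f(x, y) = 18 x^{2} - 27 y^{2} identically.
Matching coefficients of the independent functions:
  [x^{2}]:  2 A^{2} = 18
  [y^{2}]:  - 3 A^{2} = -27
These equations allow (A) = (-3) or (3).
Impose the point condition(s):
  u(1, 1) = 3  ⟹  A = 3
Only A = 3 satisfies everything.
Hence u(x, y) = 3 x y.

Answer: u(x, y) = 3 x y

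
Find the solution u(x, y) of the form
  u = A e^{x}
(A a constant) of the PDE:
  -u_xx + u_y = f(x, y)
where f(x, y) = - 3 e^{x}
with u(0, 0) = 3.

Substitute the ansatz u = A e^{x} into the left-hand side.
Derivatives of the ansatz:
  u_xx = A e^{x}
  u_y = 0
Term by term:
  -u_xx = - A e^{x}
  u_y = 0
So the left-hand side equals
  - A e^{x}
This must equal f(x, y) = - 3 e^{x} identically.
Matching coefficients of the independent functions:
  [e^{x}]:  - A = -3
Solving: A = 3.
Check against the point condition:
  u(0, 0) = 3  ⟹  A = 3  ✓
Hence u(x, y) = 3 e^{x}.

Answer: u(x, y) = 3 e^{x}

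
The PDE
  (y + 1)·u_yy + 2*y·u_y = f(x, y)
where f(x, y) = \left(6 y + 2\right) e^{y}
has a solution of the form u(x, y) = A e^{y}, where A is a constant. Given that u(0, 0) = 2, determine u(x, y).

Answer: u(x, y) = 2 e^{y}

Derivation:
Substitute the ansatz u = A e^{y} into the left-hand side.
Derivatives of the ansatz:
  u_yy = A e^{y}
  u_y = A e^{y}
Term by term:
  (y + 1)·u_yy = A y e^{y} + A e^{y}
  2*y·u_y = 2 A y e^{y}
So the left-hand side equals
  3 A y e^{y} + A e^{y}
This must equal f(x, y) identically; expanded, f = 6 y e^{y} + 2 e^{y}.
Matching coefficients of the independent functions:
  [y e^{y}]:  3 A = 6
  [e^{y}]:  A = 2
Solving: A = 2.
Check against the point condition:
  u(0, 0) = 2  ⟹  A = 2  ✓
Hence u(x, y) = 2 e^{y}.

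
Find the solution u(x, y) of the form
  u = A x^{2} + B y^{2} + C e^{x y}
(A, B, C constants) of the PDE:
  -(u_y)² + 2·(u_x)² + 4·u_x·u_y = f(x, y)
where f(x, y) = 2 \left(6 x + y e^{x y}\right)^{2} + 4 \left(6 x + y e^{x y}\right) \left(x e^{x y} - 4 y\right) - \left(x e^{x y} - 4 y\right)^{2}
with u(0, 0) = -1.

Substitute the ansatz u = A x^{2} + B y^{2} + C e^{x y} into the left-hand side.
Derivatives of the ansatz:
  u_y = 2 B y + C x e^{x y}
  u_x = 2 A x + C y e^{x y}
Term by term:
  -(u_y)² = - 4 B^{2} y^{2} - 4 B C x y e^{x y} - C^{2} x^{2} e^{2 x y}
  2·(u_x)² = 8 A^{2} x^{2} + 8 A C x y e^{x y} + 2 C^{2} y^{2} e^{2 x y}
  4·u_x·u_y = 16 A B x y + 8 A C x^{2} e^{x y} + 8 B C y^{2} e^{x y} + 4 C^{2} x y e^{2 x y}
So the left-hand side equals
  8 A^{2} x^{2} + 16 A B x y + 8 A C x^{2} e^{x y} + 8 A C x y e^{x y} - 4 B^{2} y^{2} - 4 B C x y e^{x y} + 8 B C y^{2} e^{x y} - C^{2} x^{2} e^{2 x y} + 4 C^{2} x y e^{2 x y} + 2 C^{2} y^{2} e^{2 x y}
This must equal f(x, y) identically; expanded, f = - x^{2} e^{2 x y} + 24 x^{2} e^{x y} + 72 x^{2} + 4 x y e^{2 x y} + 32 x y e^{x y} - 96 x y + 2 y^{2} e^{2 x y} - 16 y^{2} e^{x y} - 16 y^{2}.
Matching coefficients of the independent functions:
  [x^{2}]:  8 A^{2} = 72
  [y^{2}]:  - 4 B^{2} = -16
  [x y]:  16 A B = -96
  [x^{2} e^{x y}]:  8 A C = 24
  [x^{2} e^{2 x y}]:  - C^{2} = -1
  [y^{2} e^{x y}]:  8 B C = -16
  [y^{2} e^{2 x y}]:  2 C^{2} = 2
  [x y e^{x y}]:  8 A C - 4 B C = 32
  [x y e^{2 x y}]:  4 C^{2} = 4
These equations allow (A, B, C) = (-3, 2, -1) or (3, -2, 1).
Impose the point condition(s):
  u(0, 0) = -1  ⟹  C = -1
Only A = -3, B = 2, C = -1 satisfies everything.
Hence u(x, y) = - 3 x^{2} + 2 y^{2} - e^{x y}.

Answer: u(x, y) = - 3 x^{2} + 2 y^{2} - e^{x y}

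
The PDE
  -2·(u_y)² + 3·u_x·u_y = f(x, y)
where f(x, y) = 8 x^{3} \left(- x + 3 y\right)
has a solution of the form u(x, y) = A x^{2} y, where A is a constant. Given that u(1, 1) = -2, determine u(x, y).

Substitute the ansatz u = A x^{2} y into the left-hand side.
Derivatives of the ansatz:
  u_y = A x^{2}
  u_x = 2 A x y
Term by term:
  -2·(u_y)² = - 2 A^{2} x^{4}
  3·u_x·u_y = 6 A^{2} x^{3} y
So the left-hand side equals
  - 2 A^{2} x^{4} + 6 A^{2} x^{3} y
This must equal f(x, y) identically; expanded, f = - 8 x^{4} + 24 x^{3} y.
Matching coefficients of the independent functions:
  [x^{4}]:  - 2 A^{2} = -8
  [x^{3} y]:  6 A^{2} = 24
These equations allow (A) = (-2) or (2).
Impose the point condition(s):
  u(1, 1) = -2  ⟹  A = -2
Only A = -2 satisfies everything.
Hence u(x, y) = - 2 x^{2} y.

Answer: u(x, y) = - 2 x^{2} y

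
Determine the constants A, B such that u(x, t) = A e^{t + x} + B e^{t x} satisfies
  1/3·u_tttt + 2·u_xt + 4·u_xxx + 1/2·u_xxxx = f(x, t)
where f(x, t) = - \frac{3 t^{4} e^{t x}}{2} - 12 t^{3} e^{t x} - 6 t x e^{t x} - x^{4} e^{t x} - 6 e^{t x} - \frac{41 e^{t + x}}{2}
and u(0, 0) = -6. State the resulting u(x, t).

Substitute the ansatz u = A e^{t + x} + B e^{t x} into the left-hand side.
Derivatives of the ansatz:
  u_tttt = A e^{t} e^{x} + B x^{4} e^{t x}
  u_xt = A e^{t} e^{x} + B t x e^{t x} + B e^{t x}
  u_xxx = A e^{t} e^{x} + B t^{3} e^{t x}
  u_xxxx = A e^{t} e^{x} + B t^{4} e^{t x}
Term by term:
  1/3·u_tttt = \frac{A e^{t} e^{x}}{3} + \frac{B x^{4} e^{t x}}{3}
  2·u_xt = 2 A e^{t} e^{x} + 2 B t x e^{t x} + 2 B e^{t x}
  4·u_xxx = 4 A e^{t} e^{x} + 4 B t^{3} e^{t x}
  1/2·u_xxxx = \frac{A e^{t} e^{x}}{2} + \frac{B t^{4} e^{t x}}{2}
So the left-hand side equals
  \frac{41 A e^{t} e^{x}}{6} + \frac{B t^{4} e^{t x}}{2} + 4 B t^{3} e^{t x} + 2 B t x e^{t x} + \frac{B x^{4} e^{t x}}{3} + 2 B e^{t x}
This must equal f(x, t) identically; expanded, f = - \frac{3 t^{4} e^{t x}}{2} - 12 t^{3} e^{t x} - 6 t x e^{t x} - x^{4} e^{t x} - \frac{41 e^{t} e^{x}}{2} - 6 e^{t x}.
Matching coefficients of the independent functions:
  [t^{3} e^{t x}]:  4 B = -12
  [t^{4} e^{t x}]:  \frac{B}{2} = - \frac{3}{2}
  [x^{4} e^{t x}]:  \frac{B}{3} = -1
  [e^{t} e^{x}]:  \frac{41 A}{6} = - \frac{41}{2}
  [t x e^{t x}, e^{t x}]:  2 B = -6
Solving: A = -3, B = -3.
Check against the point condition:
  u(0, 0) = -6  ⟹  A + B = -6  ✓
Hence u(x, t) = - 3 e^{t x} - 3 e^{t + x}.

Answer: u(x, t) = - 3 e^{t x} - 3 e^{t + x}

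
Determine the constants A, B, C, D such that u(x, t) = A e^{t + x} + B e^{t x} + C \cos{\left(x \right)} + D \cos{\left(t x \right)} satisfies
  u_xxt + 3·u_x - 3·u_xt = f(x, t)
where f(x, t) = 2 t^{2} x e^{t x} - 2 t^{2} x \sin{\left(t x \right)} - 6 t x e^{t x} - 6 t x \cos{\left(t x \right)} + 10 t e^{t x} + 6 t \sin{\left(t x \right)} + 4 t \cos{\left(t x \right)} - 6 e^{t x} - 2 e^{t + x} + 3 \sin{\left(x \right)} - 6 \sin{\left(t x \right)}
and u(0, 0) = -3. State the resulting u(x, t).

Answer: u(x, t) = 2 e^{t x} - 2 e^{t + x} - \cos{\left(x \right)} - 2 \cos{\left(t x \right)}

Derivation:
Substitute the ansatz u = A e^{t + x} + B e^{t x} + C \cos{\left(x \right)} + D \cos{\left(t x \right)} into the left-hand side.
Derivatives of the ansatz:
  u_xxt = A e^{t} e^{x} + B t^{2} x e^{t x} + 2 B t e^{t x} + D t^{2} x \sin{\left(t x \right)} - 2 D t \cos{\left(t x \right)}
  u_x = A e^{t} e^{x} + B t e^{t x} - C \sin{\left(x \right)} - D t \sin{\left(t x \right)}
  u_xt = A e^{t} e^{x} + B t x e^{t x} + B e^{t x} - D t x \cos{\left(t x \right)} - D \sin{\left(t x \right)}
Term by term:
  u_xxt = A e^{t} e^{x} + B t^{2} x e^{t x} + 2 B t e^{t x} + D t^{2} x \sin{\left(t x \right)} - 2 D t \cos{\left(t x \right)}
  3·u_x = 3 A e^{t} e^{x} + 3 B t e^{t x} - 3 C \sin{\left(x \right)} - 3 D t \sin{\left(t x \right)}
  -3·u_xt = - 3 A e^{t} e^{x} - 3 B t x e^{t x} - 3 B e^{t x} + 3 D t x \cos{\left(t x \right)} + 3 D \sin{\left(t x \right)}
So the left-hand side equals
  A e^{t} e^{x} + B t^{2} x e^{t x} - 3 B t x e^{t x} + 5 B t e^{t x} - 3 B e^{t x} - 3 C \sin{\left(x \right)} + D t^{2} x \sin{\left(t x \right)} + 3 D t x \cos{\left(t x \right)} - 3 D t \sin{\left(t x \right)} - 2 D t \cos{\left(t x \right)} + 3 D \sin{\left(t x \right)}
This must equal f(x, t) identically; expanded, f = 2 t^{2} x e^{t x} - 2 t^{2} x \sin{\left(t x \right)} - 6 t x e^{t x} - 6 t x \cos{\left(t x \right)} + 10 t e^{t x} + 6 t \sin{\left(t x \right)} + 4 t \cos{\left(t x \right)} - 2 e^{t} e^{x} - 6 e^{t x} + 3 \sin{\left(x \right)} - 6 \sin{\left(t x \right)}.
Matching coefficients of the independent functions:
  [t e^{t x}]:  5 B = 10
  [t \sin{\left(t x \right)}]:  - 3 D = 6
  [t \cos{\left(t x \right)}]:  - 2 D = 4
  [e^{t} e^{x}]:  A = -2
  [t x e^{t x}, e^{t x}]:  - 3 B = -6
  [t x \cos{\left(t x \right)}, \sin{\left(t x \right)}]:  3 D = -6
  [t^{2} x e^{t x}]:  B = 2
  [t^{2} x \sin{\left(t x \right)}]:  D = -2
  [\sin{\left(x \right)}]:  - 3 C = 3
Solving: A = -2, B = 2, C = -1, D = -2.
Check against the point condition:
  u(0, 0) = -3  ⟹  A + B + C + D = -3  ✓
Hence u(x, t) = 2 e^{t x} - 2 e^{t + x} - \cos{\left(x \right)} - 2 \cos{\left(t x \right)}.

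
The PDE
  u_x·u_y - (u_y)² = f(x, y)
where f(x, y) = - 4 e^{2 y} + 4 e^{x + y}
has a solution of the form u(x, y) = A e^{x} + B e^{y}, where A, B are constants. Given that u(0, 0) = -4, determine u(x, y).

Answer: u(x, y) = - 2 e^{x} - 2 e^{y}

Derivation:
Substitute the ansatz u = A e^{x} + B e^{y} into the left-hand side.
Derivatives of the ansatz:
  u_x = A e^{x}
  u_y = B e^{y}
Term by term:
  u_x·u_y = A B e^{x} e^{y}
  -(u_y)² = - B^{2} e^{2 y}
So the left-hand side equals
  A B e^{x} e^{y} - B^{2} e^{2 y}
This must equal f(x, y) identically; expanded, f = 4 e^{x} e^{y} - 4 e^{2 y}.
Matching coefficients of the independent functions:
  [e^{x} e^{y}]:  A B = 4
  [e^{2 y}]:  - B^{2} = -4
These equations allow (A, B) = (-2, -2) or (2, 2).
Impose the point condition(s):
  u(0, 0) = -4  ⟹  A + B = -4
Only A = -2, B = -2 satisfies everything.
Hence u(x, y) = - 2 e^{x} - 2 e^{y}.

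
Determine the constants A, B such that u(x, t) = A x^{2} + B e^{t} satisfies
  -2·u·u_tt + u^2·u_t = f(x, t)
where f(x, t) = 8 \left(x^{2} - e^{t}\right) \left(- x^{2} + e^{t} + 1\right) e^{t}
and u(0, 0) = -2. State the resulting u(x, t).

Substitute the ansatz u = A x^{2} + B e^{t} into the left-hand side.
Derivatives of the ansatz:
  u_tt = B e^{t}
  u_t = B e^{t}
Term by term:
  -2·u·u_tt = - 2 A B x^{2} e^{t} - 2 B^{2} e^{2 t}
  u^2·u_t = A^{2} B x^{4} e^{t} + 2 A B^{2} x^{2} e^{2 t} + B^{3} e^{3 t}
So the left-hand side equals
  A^{2} B x^{4} e^{t} + 2 A B^{2} x^{2} e^{2 t} - 2 A B x^{2} e^{t} + B^{3} e^{3 t} - 2 B^{2} e^{2 t}
This must equal f(x, t) identically; expanded, f = - 8 x^{4} e^{t} + 16 x^{2} e^{2 t} + 8 x^{2} e^{t} - 8 e^{3 t} - 8 e^{2 t}.
Matching coefficients of the independent functions:
  [x^{2} e^{t}]:  - 2 A B = 8
  [x^{2} e^{2 t}]:  2 A B^{2} = 16
  [x^{4} e^{t}]:  A^{2} B = -8
  [e^{2 t}]:  - 2 B^{2} = -8
  [e^{3 t}]:  B^{3} = -8
Solving: A = 2, B = -2.
Check against the point condition:
  u(0, 0) = -2  ⟹  B = -2  ✓
Hence u(x, t) = 2 x^{2} - 2 e^{t}.

Answer: u(x, t) = 2 x^{2} - 2 e^{t}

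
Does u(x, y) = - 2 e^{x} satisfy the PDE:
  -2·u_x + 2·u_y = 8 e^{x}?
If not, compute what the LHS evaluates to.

Evaluate each term of the left-hand side for u = - 2 e^{x}.
Derivatives:
  u_x = - 2 e^{x}
  u_y = 0
Terms:
  -2·u_x = 4 e^{x}
  2·u_y = 0
Sum: LHS = 4 e^{x}
Given right-hand side: 8 e^{x}. Difference LHS − RHS = - 4 e^{x} ≠ 0, so u is not a solution.

Answer: No, the LHS evaluates to 4 e^{x}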